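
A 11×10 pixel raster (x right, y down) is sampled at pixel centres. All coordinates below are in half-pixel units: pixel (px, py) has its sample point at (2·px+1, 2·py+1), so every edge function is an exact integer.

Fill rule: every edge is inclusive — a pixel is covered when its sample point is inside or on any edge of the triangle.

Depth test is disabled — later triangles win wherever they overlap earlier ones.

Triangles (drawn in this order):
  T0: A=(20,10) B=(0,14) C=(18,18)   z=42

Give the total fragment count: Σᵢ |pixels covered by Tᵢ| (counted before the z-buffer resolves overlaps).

T0:
  2·area = 152  (B↔C swapped to make it positive)
  edge (20, 10)→(18, 18): d=(-2,8) inclusive
  edge (18, 18)→(0, 14): d=(-18,-4) inclusive
  edge (0, 14)→(20, 10): d=(20,-4) inclusive
    (7,5)@(15, 11): e=[38,114,0] → █  [on edge]
    (8,5)@(17, 11): e=[22,122,8] → █
    (9,5)@(19, 11): e=[6,130,16] → █
    (10,5)@(21, 11): e=[-10,138,24] → ·
    (2,6)@(5, 13): e=[114,38,0] → █  [on edge]
    (3,6)@(7, 13): e=[98,46,8] → █
    (4,6)@(9, 13): e=[82,54,16] → █
    (5,6)@(11, 13): e=[66,62,24] → █
    (6,6)@(13, 13): e=[50,70,32] → █
    (10,6)@(21, 13): e=[-14,102,64] → ·
    (2,7)@(5, 15): e=[110,2,40] → █
    (9,7)@(19, 15): e=[-2,58,96] → ·
  covered (20 px):
    · · · · · · · · · · ·
    · · · · · · · · · · ·
    · · · · · · · · · · ·
    · · · · · · · · · · ·
    · · · · · · · · · · ·
    · · · · · · · █ █ █ ·
    · · █ █ █ █ █ █ █ █ ·
    · · █ █ █ █ █ █ █ · ·
    · · · · · · · █ █ · ·
    · · · · · · · · · · ·

Answer: 20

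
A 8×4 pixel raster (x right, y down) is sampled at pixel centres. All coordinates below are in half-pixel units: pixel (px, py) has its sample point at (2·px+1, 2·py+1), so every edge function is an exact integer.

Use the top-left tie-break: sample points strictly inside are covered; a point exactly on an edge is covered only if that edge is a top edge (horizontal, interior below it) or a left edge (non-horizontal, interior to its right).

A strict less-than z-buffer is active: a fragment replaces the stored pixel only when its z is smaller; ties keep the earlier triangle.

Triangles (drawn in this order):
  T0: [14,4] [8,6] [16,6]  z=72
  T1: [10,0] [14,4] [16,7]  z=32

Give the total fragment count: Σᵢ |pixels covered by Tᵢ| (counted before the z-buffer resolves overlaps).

T0:
  2·area = 16  (B↔C swapped to make it positive)
  edge (14, 4)→(16, 6): d=(2,2) right/bottom  bias=-1
  edge (16, 6)→(8, 6): d=(-8,0) right/bottom  bias=-1
  edge (8, 6)→(14, 4): d=(6,-2) top-left  bias=+0
    (5,0)@(11, 1): e=[0,40,-24] → .  [on edge]
    (6,1)@(13, 3): e=[0,24,-8] → .  [on edge]
    (5,2)@(11, 5): e=[8,8,0] → X  [on edge]
    (6,2)@(13, 5): e=[4,8,4] → X
    (7,2)@(15, 5): e=[0,8,8] → .  [on edge]
    (2,3)@(5, 7): e=[24,-8,0] → .  [on edge]
    (5,3)@(11, 7): e=[12,-8,12] → .
    (6,3)@(13, 7): e=[8,-8,16] → .
  covered (2 px):
    . . . . . . . .
    . . . . . . . .
    . . . . . X X .
    . . . . . . . .
T1:
  2·area = 4
  edge (10, 0)→(14, 4): d=(4,4) right/bottom  bias=-1
  edge (14, 4)→(16, 7): d=(2,3) right/bottom  bias=-1
  edge (16, 7)→(10, 0): d=(-6,-7) top-left  bias=+0
    (5,0)@(11, 1): e=[0,3,1] → .  [on edge]
    (6,1)@(13, 3): e=[0,1,3] → .  [on edge]
    (7,2)@(15, 5): e=[0,-1,5] → .  [on edge]
  covered (0 px):
    . . . . . . . .
    . . . . . . . .
    . . . . . . . .
    . . . . . . . .

Result: 2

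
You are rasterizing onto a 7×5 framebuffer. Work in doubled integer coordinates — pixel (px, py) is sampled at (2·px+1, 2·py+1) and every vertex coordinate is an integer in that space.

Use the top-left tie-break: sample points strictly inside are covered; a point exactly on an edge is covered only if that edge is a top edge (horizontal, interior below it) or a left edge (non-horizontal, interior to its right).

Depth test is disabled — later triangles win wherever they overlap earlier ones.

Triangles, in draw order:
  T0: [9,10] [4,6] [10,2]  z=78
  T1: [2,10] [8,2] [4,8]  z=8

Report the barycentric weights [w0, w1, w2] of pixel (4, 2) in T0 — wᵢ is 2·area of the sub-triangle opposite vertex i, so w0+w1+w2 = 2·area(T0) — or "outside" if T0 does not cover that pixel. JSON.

T0:
  2·area = 44
  edge (9, 10)→(4, 6): d=(-5,-4) top-left  bias=+0
  edge (4, 6)→(10, 2): d=(6,-4) top-left  bias=+0
  edge (10, 2)→(9, 10): d=(-1,8) right/bottom  bias=-1
    (4,1)@(9, 3): e=[35,2,7] → X
    (5,1)@(11, 3): e=[43,10,-9] → .
    (3,2)@(7, 5): e=[17,6,21] → X
    (5,2)@(11, 5): e=[33,22,-11] → .
    (3,3)@(7, 7): e=[7,18,19] → X
    (5,3)@(11, 7): e=[23,34,-13] → .
    (3,4)@(7, 9): e=[-3,30,17] → .
    (4,4)@(9, 9): e=[5,38,1] → X
    (5,4)@(11, 9): e=[13,46,-15] → .
  covered (6 px):
    . . . . . . .
    . . . . X . .
    . . . X X . .
    . . . X X . .
    . . . . X . .
T1:
  2·area = 4
  edge (2, 10)→(8, 2): d=(6,-8) top-left  bias=+0
  edge (8, 2)→(4, 8): d=(-4,6) right/bottom  bias=-1
  edge (4, 8)→(2, 10): d=(-2,2) right/bottom  bias=-1
    (5,0)@(11, 1): e=[18,-14,0] → .  [on edge]
    (4,1)@(9, 3): e=[14,-10,0] → .  [on edge]
    (3,2)@(7, 5): e=[10,-6,0] → .  [on edge]
    (2,3)@(5, 7): e=[6,-2,0] → .  [on edge]
    (1,4)@(3, 9): e=[2,2,0] → .  [on edge]
  covered (0 px):
    . . . . . . .
    . . . . . . .
    . . . . . . .
    . . . . . . .
    . . . . . . .

Final: [14,5,25]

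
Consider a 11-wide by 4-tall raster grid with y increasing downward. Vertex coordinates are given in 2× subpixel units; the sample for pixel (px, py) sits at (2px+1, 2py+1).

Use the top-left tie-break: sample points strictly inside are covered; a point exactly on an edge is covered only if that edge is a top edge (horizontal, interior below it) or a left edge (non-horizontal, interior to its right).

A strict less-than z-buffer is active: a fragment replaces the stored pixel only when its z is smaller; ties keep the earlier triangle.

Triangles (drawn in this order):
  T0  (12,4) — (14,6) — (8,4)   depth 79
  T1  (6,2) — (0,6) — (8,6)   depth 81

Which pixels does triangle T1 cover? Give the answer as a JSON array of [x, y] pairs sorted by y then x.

T0:
  2·area = 8
  edge (12, 4)→(14, 6): d=(2,2) right/bottom  bias=-1
  edge (14, 6)→(8, 4): d=(-6,-2) top-left  bias=+0
  edge (8, 4)→(12, 4): d=(4,0) top-left  bias=+0
    (4,0)@(9, 1): e=[0,20,-12] → ·  [on edge]
    (2,1)@(5, 3): e=[12,0,-4] → ·  [on edge]
    (5,1)@(11, 3): e=[0,12,-4] → ·  [on edge]
    (5,2)@(11, 5): e=[4,0,4] → █  [on edge]
    (6,2)@(13, 5): e=[0,4,4] → ·  [on edge]
    (5,3)@(11, 7): e=[8,-12,12] → ·
    (7,3)@(15, 7): e=[0,-4,12] → ·  [on edge]
    (8,3)@(17, 7): e=[-4,0,12] → ·  [on edge]
  covered (1 px):
    · · · · · · · · · · ·
    · · · · · · · · · · ·
    · · · · · █ · · · · ·
    · · · · · · · · · · ·
T1:
  2·area = 32  (B↔C swapped to make it positive)
  edge (6, 2)→(8, 6): d=(2,4) right/bottom  bias=-1
  edge (8, 6)→(0, 6): d=(-8,0) right/bottom  bias=-1
  edge (0, 6)→(6, 2): d=(6,-4) top-left  bias=+0
    (2,1)@(5, 3): e=[6,24,2] → █
    (3,1)@(7, 3): e=[-2,24,10] → ·
    (1,2)@(3, 5): e=[18,8,6] → █
    (3,2)@(7, 5): e=[2,8,22] → █
    (4,2)@(9, 5): e=[-6,8,30] → ·
    (1,3)@(3, 7): e=[22,-8,18] → ·
    (2,3)@(5, 7): e=[14,-8,26] → ·
    (3,3)@(7, 7): e=[6,-8,34] → ·
  covered (4 px):
    · · · · · · · · · · ·
    · · █ · · · · · · · ·
    · █ █ █ · · · · · · ·
    · · · · · · · · · · ·

Answer: [[2,1],[1,2],[2,2],[3,2]]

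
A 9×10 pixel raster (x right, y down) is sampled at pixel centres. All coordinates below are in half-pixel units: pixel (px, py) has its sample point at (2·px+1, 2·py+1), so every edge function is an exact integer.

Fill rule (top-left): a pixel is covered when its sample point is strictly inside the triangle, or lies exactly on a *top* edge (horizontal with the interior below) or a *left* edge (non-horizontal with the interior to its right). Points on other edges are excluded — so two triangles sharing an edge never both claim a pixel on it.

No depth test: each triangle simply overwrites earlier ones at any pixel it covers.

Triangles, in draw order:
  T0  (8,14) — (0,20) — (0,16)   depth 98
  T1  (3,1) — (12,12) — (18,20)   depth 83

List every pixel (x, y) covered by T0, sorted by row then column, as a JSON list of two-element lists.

T0:
  2·area = 32
  edge (8, 14)→(0, 20): d=(-8,6) right/bottom  bias=-1
  edge (0, 20)→(0, 16): d=(0,-4) top-left  bias=+0
  edge (0, 16)→(8, 14): d=(8,-2) top-left  bias=+0
    (2,7)@(5, 15): e=[10,20,2] → #
    (3,7)@(7, 15): e=[-2,28,6] → ·
    (0,8)@(1, 17): e=[18,4,10] → #
    (1,8)@(3, 17): e=[6,12,14] → #
    (2,8)@(5, 17): e=[-6,20,18] → ·
    (0,9)@(1, 19): e=[2,4,26] → #
    (1,9)@(3, 19): e=[-10,12,30] → ·
  covered (4 px):
    · · · · · · · · ·
    · · · · · · · · ·
    · · · · · · · · ·
    · · · · · · · · ·
    · · · · · · · · ·
    · · · · · · · · ·
    · · · · · · · · ·
    · · # · · · · · ·
    # # · · · · · · ·
    # · · · · · · · ·
T1:
  2·area = 6
  edge (3, 1)→(12, 12): d=(9,11) right/bottom  bias=-1
  edge (12, 12)→(18, 20): d=(6,8) right/bottom  bias=-1
  edge (18, 20)→(3, 1): d=(-15,-19) top-left  bias=+0
    (1,0)@(3, 1): e=[0,6,0] → ·  [on edge]
    (5,5)@(11, 11): e=[2,2,2] → #
    (6,5)@(13, 11): e=[-20,-14,40] → ·
    (5,6)@(11, 13): e=[20,14,-28] → ·
  covered (1 px):
    · · · · · · · · ·
    · · · · · · · · ·
    · · · · · · · · ·
    · · · · · · · · ·
    · · · · · · · · ·
    · · · · · # · · ·
    · · · · · · · · ·
    · · · · · · · · ·
    · · · · · · · · ·
    · · · · · · · · ·

Answer: [[2,7],[0,8],[1,8],[0,9]]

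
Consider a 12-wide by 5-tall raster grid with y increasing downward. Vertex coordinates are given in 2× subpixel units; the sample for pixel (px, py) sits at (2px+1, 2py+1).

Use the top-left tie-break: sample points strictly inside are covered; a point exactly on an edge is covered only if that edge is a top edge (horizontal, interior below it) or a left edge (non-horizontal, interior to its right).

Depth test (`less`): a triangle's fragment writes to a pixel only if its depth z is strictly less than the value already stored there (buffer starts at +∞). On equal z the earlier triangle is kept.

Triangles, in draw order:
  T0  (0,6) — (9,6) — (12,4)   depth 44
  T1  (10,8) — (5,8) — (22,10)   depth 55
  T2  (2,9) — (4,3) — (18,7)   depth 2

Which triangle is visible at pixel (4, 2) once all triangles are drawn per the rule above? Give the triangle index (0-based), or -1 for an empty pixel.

T0:
  2·area = 18  (B↔C swapped to make it positive)
  edge (0, 6)→(12, 4): d=(12,-2) top-left  bias=+0
  edge (12, 4)→(9, 6): d=(-3,2) right/bottom  bias=-1
  edge (9, 6)→(0, 6): d=(-9,0) right/bottom  bias=-1
    (3,2)@(7, 5): e=[2,7,9] → X
    (4,2)@(9, 5): e=[6,3,9] → X
    (5,2)@(11, 5): e=[10,-1,9] → .
    (3,3)@(7, 7): e=[26,1,-9] → .
    (4,3)@(9, 7): e=[30,-3,-9] → .
  covered (2 px):
    . . . . . . . . . . . .
    . . . . . . . . . . . .
    . . . X X . . . . . . .
    . . . . . . . . . . . .
    . . . . . . . . . . . .
T1:
  2·area = 10  (B↔C swapped to make it positive)
  edge (10, 8)→(22, 10): d=(12,2) right/bottom  bias=-1
  edge (22, 10)→(5, 8): d=(-17,-2) top-left  bias=+0
  edge (5, 8)→(10, 8): d=(5,0) top-left  bias=+0
    (7,4)@(15, 9): e=[2,3,5] → X
    (8,4)@(17, 9): e=[-2,7,5] → .
  covered (1 px):
    . . . . . . . . . . . .
    . . . . . . . . . . . .
    . . . . . . . . . . . .
    . . . . . . . . . . . .
    . . . . . . . X . . . .
T2:
  2·area = 92
  edge (2, 9)→(4, 3): d=(2,-6) top-left  bias=+0
  edge (4, 3)→(18, 7): d=(14,4) right/bottom  bias=-1
  edge (18, 7)→(2, 9): d=(-16,2) right/bottom  bias=-1
    (2,2)@(5, 5): e=[10,24,58] → X
    (3,2)@(7, 5): e=[22,16,54] → X
    (4,2)@(9, 5): e=[34,8,50] → X
    (5,2)@(11, 5): e=[46,0,46] → .  [on edge]
    (1,3)@(3, 7): e=[2,60,30] → X
    (5,3)@(11, 7): e=[50,28,14] → X
    (6,3)@(13, 7): e=[62,20,10] → X
    (7,3)@(15, 7): e=[74,12,6] → X
    (8,3)@(17, 7): e=[86,4,2] → X
    (9,3)@(19, 7): e=[98,-4,-2] → .
    (1,4)@(3, 9): e=[6,88,-2] → .
    (2,4)@(5, 9): e=[18,80,-6] → .
  covered (11 px):
    . . . . . . . . . . . .
    . . . . . . . . . . . .
    . . X X X . . . . . . .
    . X X X X X X X X . . .
    . . . . . . . . . . . .

Z-buffer (winner per pixel, '.' = empty):
  . . . . . . . . . . . .
  . . . . . . . . . . . .
  . . 2 2 2 . . . . . . .
  . 2 2 2 2 2 2 2 2 . . .
  . . . . . . . 1 . . . .

Final: 2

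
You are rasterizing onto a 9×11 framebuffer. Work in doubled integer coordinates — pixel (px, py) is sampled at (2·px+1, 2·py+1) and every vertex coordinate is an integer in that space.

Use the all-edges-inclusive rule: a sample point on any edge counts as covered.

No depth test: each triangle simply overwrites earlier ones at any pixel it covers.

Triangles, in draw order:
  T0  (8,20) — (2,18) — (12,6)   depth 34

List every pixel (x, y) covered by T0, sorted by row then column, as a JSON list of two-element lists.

T0:
  2·area = 92
  edge (8, 20)→(2, 18): d=(-6,-2) inclusive
  edge (2, 18)→(12, 6): d=(10,-12) inclusive
  edge (12, 6)→(8, 20): d=(-4,14) inclusive
    (5,4)@(11, 9): e=[72,18,2] → X
    (6,4)@(13, 9): e=[76,42,-26] → .
    (4,5)@(9, 11): e=[56,14,22] → X
    (5,5)@(11, 11): e=[60,38,-6] → .
    (3,6)@(7, 13): e=[40,10,42] → X
    (5,6)@(11, 13): e=[48,58,-14] → .
    (2,7)@(5, 15): e=[24,6,62] → X
    (5,7)@(11, 15): e=[36,78,-22] → .
    (1,8)@(3, 17): e=[8,2,82] → X
    (4,8)@(9, 17): e=[20,74,-2] → .
    (1,9)@(3, 19): e=[-4,22,74] → .
    (2,9)@(5, 19): e=[0,46,46] → X  [on edge]
    (5,10)@(11, 21): e=[0,138,-46] → .  [on edge]
  covered (12 px):
    . . . . . . . . .
    . . . . . . . . .
    . . . . . . . . .
    . . . . . . . . .
    . . . . . X . . .
    . . . . X . . . .
    . . . X X . . . .
    . . X X X . . . .
    . X X X . . . . .
    . . X X . . . . .
    . . . . . . . . .

Final: [[5,4],[4,5],[3,6],[4,6],[2,7],[3,7],[4,7],[1,8],[2,8],[3,8],[2,9],[3,9]]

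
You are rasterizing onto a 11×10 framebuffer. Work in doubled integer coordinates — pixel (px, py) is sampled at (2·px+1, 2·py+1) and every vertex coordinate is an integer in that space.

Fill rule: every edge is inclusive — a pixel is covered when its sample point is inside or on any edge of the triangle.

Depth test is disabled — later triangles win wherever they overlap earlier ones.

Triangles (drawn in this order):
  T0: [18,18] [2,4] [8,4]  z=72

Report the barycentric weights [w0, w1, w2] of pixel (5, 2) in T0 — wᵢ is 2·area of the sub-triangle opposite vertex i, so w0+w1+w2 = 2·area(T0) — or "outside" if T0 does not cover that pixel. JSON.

T0:
  2·area = 84
  edge (18, 18)→(2, 4): d=(-16,-14) inclusive
  edge (2, 4)→(8, 4): d=(6,0) inclusive
  edge (8, 4)→(18, 18): d=(10,14) inclusive
    (2,2)@(5, 5): e=[26,6,52] → X
    (3,2)@(7, 5): e=[54,6,24] → X
    (4,2)@(9, 5): e=[82,6,-4] → .
    (2,3)@(5, 7): e=[-6,18,72] → .
    (3,3)@(7, 7): e=[22,18,44] → X
    (4,3)@(9, 7): e=[50,18,16] → X
    (5,3)@(11, 7): e=[78,18,-12] → .
    (3,4)@(7, 9): e=[-10,30,64] → .
    (4,4)@(9, 9): e=[18,30,36] → X
    (5,4)@(11, 9): e=[46,30,8] → X
    (6,4)@(13, 9): e=[74,30,-20] → .
    (4,5)@(9, 11): e=[-14,42,56] → .
    (6,5)@(13, 11): e=[42,42,0] → X  [on edge]
  covered (11 px):
    . . . . . . . . . . .
    . . . . . . . . . . .
    . . X X . . . . . . .
    . . . X X . . . . . .
    . . . . X X . . . . .
    . . . . . X X . . . .
    . . . . . . X . . . .
    . . . . . . . X . . .
    . . . . . . . . X . .
    . . . . . . . . . . .

Result: "outside"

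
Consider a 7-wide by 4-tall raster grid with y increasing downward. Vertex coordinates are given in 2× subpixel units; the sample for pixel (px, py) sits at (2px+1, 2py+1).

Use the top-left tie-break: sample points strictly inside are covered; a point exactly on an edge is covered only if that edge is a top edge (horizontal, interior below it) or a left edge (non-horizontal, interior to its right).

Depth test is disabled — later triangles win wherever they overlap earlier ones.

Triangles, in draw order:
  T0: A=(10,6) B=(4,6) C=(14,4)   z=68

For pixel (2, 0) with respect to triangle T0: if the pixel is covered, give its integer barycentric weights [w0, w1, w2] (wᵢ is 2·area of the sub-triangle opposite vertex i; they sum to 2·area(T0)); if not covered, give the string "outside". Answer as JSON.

T0:
  2·area = 12
  edge (10, 6)→(4, 6): d=(-6,0) right/bottom  bias=-1
  edge (4, 6)→(14, 4): d=(10,-2) top-left  bias=+0
  edge (14, 4)→(10, 6): d=(-4,2) right/bottom  bias=-1
    (4,2)@(9, 5): e=[6,0,6] → █  [on edge]
    (5,2)@(11, 5): e=[6,4,2] → █
    (6,2)@(13, 5): e=[6,8,-2] → ·
    (4,3)@(9, 7): e=[-6,20,-2] → ·
    (5,3)@(11, 7): e=[-6,24,-6] → ·
  covered (2 px):
    · · · · · · ·
    · · · · · · ·
    · · · · █ █ ·
    · · · · · · ·

Final: "outside"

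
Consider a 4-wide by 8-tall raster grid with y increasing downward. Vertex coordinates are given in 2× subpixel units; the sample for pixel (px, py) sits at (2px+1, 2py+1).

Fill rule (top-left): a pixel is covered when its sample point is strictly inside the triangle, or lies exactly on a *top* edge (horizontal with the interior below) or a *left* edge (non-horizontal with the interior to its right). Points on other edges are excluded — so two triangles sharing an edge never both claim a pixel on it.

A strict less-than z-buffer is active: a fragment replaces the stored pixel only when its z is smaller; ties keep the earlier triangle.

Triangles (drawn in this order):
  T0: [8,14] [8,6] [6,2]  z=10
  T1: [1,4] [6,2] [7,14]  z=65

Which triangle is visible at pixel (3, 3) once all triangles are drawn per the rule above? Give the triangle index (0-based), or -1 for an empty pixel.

T0:
  2·area = 16  (B↔C swapped to make it positive)
  edge (8, 14)→(6, 2): d=(-2,-12) top-left  bias=+0
  edge (6, 2)→(8, 6): d=(2,4) right/bottom  bias=-1
  edge (8, 6)→(8, 14): d=(0,8) right/bottom  bias=-1
    (3,2)@(7, 5): e=[6,2,8] → #
    (3,3)@(7, 7): e=[2,6,8] → #
    (3,4)@(7, 9): e=[-2,10,8] → ·
  covered (2 px):
    · · · ·
    · · · ·
    · · · #
    · · · #
    · · · ·
    · · · ·
    · · · ·
    · · · ·
T1:
  2·area = 62
  edge (1, 4)→(6, 2): d=(5,-2) top-left  bias=+0
  edge (6, 2)→(7, 14): d=(1,12) right/bottom  bias=-1
  edge (7, 14)→(1, 4): d=(-6,-10) top-left  bias=+0
    (2,1)@(5, 3): e=[3,13,46] → #
    (3,1)@(7, 3): e=[7,-11,66] → ·
    (1,2)@(3, 5): e=[9,39,14] → #
    (3,2)@(7, 5): e=[17,-9,54] → ·
    (1,3)@(3, 7): e=[19,41,2] → #
    (3,3)@(7, 7): e=[27,-7,42] → ·
    (1,4)@(3, 9): e=[29,43,-10] → ·
    (2,4)@(5, 9): e=[33,19,10] → #
    (3,4)@(7, 9): e=[37,-5,30] → ·
    (2,5)@(5, 11): e=[43,21,-2] → ·
  covered (6 px):
    · · · ·
    · · # ·
    · # # ·
    · # # ·
    · · # ·
    · · · ·
    · · · ·
    · · · ·

Z-buffer (winner per pixel, '.' = empty):
  . . . .
  . . 1 .
  . 1 1 0
  . 1 1 0
  . . 1 .
  . . . .
  . . . .
  . . . .

Result: 0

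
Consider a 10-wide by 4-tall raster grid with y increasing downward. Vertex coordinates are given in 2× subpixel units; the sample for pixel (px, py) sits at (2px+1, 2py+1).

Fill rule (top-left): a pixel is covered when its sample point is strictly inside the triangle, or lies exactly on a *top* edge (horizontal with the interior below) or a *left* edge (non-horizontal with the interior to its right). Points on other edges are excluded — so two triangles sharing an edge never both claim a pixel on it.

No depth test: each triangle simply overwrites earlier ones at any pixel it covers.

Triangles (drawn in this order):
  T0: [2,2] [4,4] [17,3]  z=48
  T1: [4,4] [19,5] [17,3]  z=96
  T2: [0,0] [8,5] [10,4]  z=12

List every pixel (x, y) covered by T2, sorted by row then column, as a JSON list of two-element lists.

T0:
  2·area = 28  (B↔C swapped to make it positive)
  edge (2, 2)→(17, 3): d=(15,1) right/bottom  bias=-1
  edge (17, 3)→(4, 4): d=(-13,1) right/bottom  bias=-1
  edge (4, 4)→(2, 2): d=(-2,-2) top-left  bias=+0
    (0,0)@(1, 1): e=[-14,42,0] → .  [on edge]
    (1,1)@(3, 3): e=[14,14,0] → X  [on edge]
    (2,1)@(5, 3): e=[12,12,4] → X
    (3,1)@(7, 3): e=[10,10,8] → X
    (4,1)@(9, 3): e=[8,8,12] → X
    (5,1)@(11, 3): e=[6,6,16] → X
    (6,1)@(13, 3): e=[4,4,20] → X
    (7,1)@(15, 3): e=[2,2,24] → X
    (8,1)@(17, 3): e=[0,0,28] → .  [on edge]
    (1,2)@(3, 5): e=[44,-12,-4] → .
    (2,2)@(5, 5): e=[42,-14,0] → .  [on edge]
    (3,2)@(7, 5): e=[40,-16,4] → .
    (3,3)@(7, 7): e=[70,-42,0] → .  [on edge]
  covered (7 px):
    . . . . . . . . . .
    . X X X X X X X . .
    . . . . . . . . . .
    . . . . . . . . . .
T1:
  2·area = 28  (B↔C swapped to make it positive)
  edge (4, 4)→(17, 3): d=(13,-1) top-left  bias=+0
  edge (17, 3)→(19, 5): d=(2,2) right/bottom  bias=-1
  edge (19, 5)→(4, 4): d=(-15,-1) top-left  bias=+0
    (7,0)@(15, 1): e=[-28,0,56] → .  [on edge]
    (8,1)@(17, 3): e=[0,0,28] → .  [on edge]
    (9,2)@(19, 5): e=[28,0,0] → .  [on edge]
  covered (0 px):
    . . . . . . . . . .
    . . . . . . . . . .
    . . . . . . . . . .
    . . . . . . . . . .
T2:
  2·area = 18  (B↔C swapped to make it positive)
  edge (0, 0)→(10, 4): d=(10,4) right/bottom  bias=-1
  edge (10, 4)→(8, 5): d=(-2,1) right/bottom  bias=-1
  edge (8, 5)→(0, 0): d=(-8,-5) top-left  bias=+0
    (2,1)@(5, 3): e=[10,7,1] → X
    (3,1)@(7, 3): e=[2,5,11] → X
    (4,1)@(9, 3): e=[-6,3,21] → .
    (2,2)@(5, 5): e=[30,3,-15] → .
    (3,2)@(7, 5): e=[22,1,-5] → .
  covered (2 px):
    . . . . . . . . . .
    . . X X . . . . . .
    . . . . . . . . . .
    . . . . . . . . . .

Answer: [[2,1],[3,1]]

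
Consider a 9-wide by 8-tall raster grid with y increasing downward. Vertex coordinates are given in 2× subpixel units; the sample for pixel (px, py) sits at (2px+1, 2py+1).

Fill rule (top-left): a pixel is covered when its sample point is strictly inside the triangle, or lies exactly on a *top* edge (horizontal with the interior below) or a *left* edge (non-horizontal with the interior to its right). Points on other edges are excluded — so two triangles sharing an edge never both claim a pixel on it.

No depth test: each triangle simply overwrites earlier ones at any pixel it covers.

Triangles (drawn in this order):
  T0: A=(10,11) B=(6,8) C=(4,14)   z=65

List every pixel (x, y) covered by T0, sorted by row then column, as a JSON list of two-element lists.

T0:
  2·area = 30  (B↔C swapped to make it positive)
  edge (10, 11)→(4, 14): d=(-6,3) right/bottom  bias=-1
  edge (4, 14)→(6, 8): d=(2,-6) top-left  bias=+0
  edge (6, 8)→(10, 11): d=(4,3) right/bottom  bias=-1
    (3,2)@(7, 5): e=[45,0,-15] → ·  [on edge]
    (3,4)@(7, 9): e=[21,8,1] → #
    (4,4)@(9, 9): e=[15,20,-5] → ·
    (2,5)@(5, 11): e=[15,0,15] → #  [on edge]
    (4,5)@(9, 11): e=[3,24,3] → #
    (5,5)@(11, 11): e=[-3,36,-3] → ·
    (2,6)@(5, 13): e=[3,4,23] → #
    (3,6)@(7, 13): e=[-3,16,17] → ·
    (4,6)@(9, 13): e=[-9,28,11] → ·
    (2,7)@(5, 15): e=[-9,8,31] → ·
  covered (5 px):
    · · · · · · · · ·
    · · · · · · · · ·
    · · · · · · · · ·
    · · · · · · · · ·
    · · · # · · · · ·
    · · # # # · · · ·
    · · # · · · · · ·
    · · · · · · · · ·

Result: [[3,4],[2,5],[3,5],[4,5],[2,6]]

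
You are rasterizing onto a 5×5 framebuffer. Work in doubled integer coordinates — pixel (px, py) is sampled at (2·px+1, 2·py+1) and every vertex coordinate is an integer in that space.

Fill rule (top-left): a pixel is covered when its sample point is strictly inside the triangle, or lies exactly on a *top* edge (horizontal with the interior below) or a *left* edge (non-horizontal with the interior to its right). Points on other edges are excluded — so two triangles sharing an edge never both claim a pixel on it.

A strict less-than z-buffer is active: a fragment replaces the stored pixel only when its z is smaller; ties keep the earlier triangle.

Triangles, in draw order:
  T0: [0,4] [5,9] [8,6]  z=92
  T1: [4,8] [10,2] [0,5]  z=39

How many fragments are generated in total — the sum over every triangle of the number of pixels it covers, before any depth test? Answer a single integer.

T0:
  2·area = 30  (B↔C swapped to make it positive)
  edge (0, 4)→(8, 6): d=(8,2) right/bottom  bias=-1
  edge (8, 6)→(5, 9): d=(-3,3) right/bottom  bias=-1
  edge (5, 9)→(0, 4): d=(-5,-5) top-left  bias=+0
    (0,2)@(1, 5): e=[6,24,0] → X  [on edge]
    (1,2)@(3, 5): e=[2,18,10] → X
    (2,2)@(5, 5): e=[-2,12,20] → .
    (4,2)@(9, 5): e=[-10,0,40] → .  [on edge]
    (0,3)@(1, 7): e=[22,18,-10] → .
    (1,3)@(3, 7): e=[18,12,0] → X  [on edge]
    (2,3)@(5, 7): e=[14,6,10] → X
    (3,3)@(7, 7): e=[10,0,20] → .  [on edge]
    (1,4)@(3, 9): e=[34,6,-10] → .
    (2,4)@(5, 9): e=[30,0,0] → .  [on edge]
  covered (4 px):
    . . . . .
    . . . . .
    X X . . .
    . X X . .
    . . . . .
T1:
  2·area = 42  (B↔C swapped to make it positive)
  edge (4, 8)→(0, 5): d=(-4,-3) top-left  bias=+0
  edge (0, 5)→(10, 2): d=(10,-3) top-left  bias=+0
  edge (10, 2)→(4, 8): d=(-6,6) right/bottom  bias=-1
    (3,1)@(7, 3): e=[29,1,12] → X
    (4,1)@(9, 3): e=[35,7,0] → .  [on edge]
    (0,2)@(1, 5): e=[3,3,36] → X
    (1,2)@(3, 5): e=[9,9,24] → X
    (2,2)@(5, 5): e=[15,15,12] → X
    (3,2)@(7, 5): e=[21,21,0] → .  [on edge]
    (0,3)@(1, 7): e=[-5,23,24] → .
    (1,3)@(3, 7): e=[1,29,12] → X
    (2,3)@(5, 7): e=[7,35,0] → .  [on edge]
    (1,4)@(3, 9): e=[-7,49,0] → .  [on edge]
  covered (5 px):
    . . . . .
    . . . X .
    X X X . .
    . X . . .
    . . . . .

Final: 9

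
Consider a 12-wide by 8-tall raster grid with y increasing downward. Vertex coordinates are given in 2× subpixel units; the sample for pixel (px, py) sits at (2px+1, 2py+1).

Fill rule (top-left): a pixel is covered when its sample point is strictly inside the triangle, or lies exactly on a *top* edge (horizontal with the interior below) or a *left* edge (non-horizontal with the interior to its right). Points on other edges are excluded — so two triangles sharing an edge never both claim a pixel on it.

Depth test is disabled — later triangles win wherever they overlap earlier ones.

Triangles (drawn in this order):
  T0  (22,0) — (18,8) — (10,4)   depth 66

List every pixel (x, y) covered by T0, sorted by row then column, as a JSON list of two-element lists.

T0:
  2·area = 80
  edge (22, 0)→(18, 8): d=(-4,8) right/bottom  bias=-1
  edge (18, 8)→(10, 4): d=(-8,-4) top-left  bias=+0
  edge (10, 4)→(22, 0): d=(12,-4) top-left  bias=+0
    (9,0)@(19, 1): e=[20,60,0] → █  [on edge]
    (10,0)@(21, 1): e=[4,68,8] → █
    (11,0)@(23, 1): e=[-12,76,16] → ·
    (6,1)@(13, 3): e=[60,20,0] → █  [on edge]
    (7,1)@(15, 3): e=[44,28,8] → █
    (8,1)@(17, 3): e=[28,36,16] → █
    (10,1)@(21, 3): e=[-4,52,32] → ·
    (3,2)@(7, 5): e=[100,-20,0] → ·  [on edge]
    (6,2)@(13, 5): e=[52,4,24] → █
    (10,2)@(21, 5): e=[-12,36,56] → ·
    (0,3)@(1, 7): e=[140,-60,0] → ·  [on edge]
    (6,3)@(13, 7): e=[44,-12,48] → ·
  covered (11 px):
    · · · · · · · · · █ █ ·
    · · · · · · █ █ █ █ · ·
    · · · · · · █ █ █ █ · ·
    · · · · · · · · █ · · ·
    · · · · · · · · · · · ·
    · · · · · · · · · · · ·
    · · · · · · · · · · · ·
    · · · · · · · · · · · ·

Final: [[9,0],[10,0],[6,1],[7,1],[8,1],[9,1],[6,2],[7,2],[8,2],[9,2],[8,3]]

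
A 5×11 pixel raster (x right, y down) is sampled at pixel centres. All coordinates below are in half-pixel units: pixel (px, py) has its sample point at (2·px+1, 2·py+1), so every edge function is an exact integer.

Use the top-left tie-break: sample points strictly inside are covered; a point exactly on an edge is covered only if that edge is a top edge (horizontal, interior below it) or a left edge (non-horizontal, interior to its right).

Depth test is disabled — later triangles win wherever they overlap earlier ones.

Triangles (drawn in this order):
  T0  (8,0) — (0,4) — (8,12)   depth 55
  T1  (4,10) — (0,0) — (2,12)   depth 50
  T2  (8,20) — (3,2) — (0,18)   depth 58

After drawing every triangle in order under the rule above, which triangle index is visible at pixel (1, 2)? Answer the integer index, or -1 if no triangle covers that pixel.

T0:
  2·area = 96  (B↔C swapped to make it positive)
  edge (8, 0)→(8, 12): d=(0,12) right/bottom  bias=-1
  edge (8, 12)→(0, 4): d=(-8,-8) top-left  bias=+0
  edge (0, 4)→(8, 0): d=(8,-4) top-left  bias=+0
    (3,0)@(7, 1): e=[12,80,4] → #
    (4,0)@(9, 1): e=[-12,96,12] → ·
    (1,1)@(3, 3): e=[60,32,4] → #
    (2,1)@(5, 3): e=[36,48,12] → #
    (4,1)@(9, 3): e=[-12,80,28] → ·
    (0,2)@(1, 5): e=[84,0,12] → #  [on edge]
    (4,2)@(9, 5): e=[-12,64,44] → ·
    (0,3)@(1, 7): e=[84,-16,28] → ·
    (1,3)@(3, 7): e=[60,0,36] → #  [on edge]
    (4,3)@(9, 7): e=[-12,48,60] → ·
    (1,4)@(3, 9): e=[60,-16,52] → ·
    (2,4)@(5, 9): e=[36,0,60] → #  [on edge]
    (3,5)@(7, 11): e=[12,0,84] → #  [on edge]
    (4,6)@(9, 13): e=[-12,0,108] → ·  [on edge]
  covered (14 px):
    · · · # ·
    · # # # ·
    # # # # ·
    · # # # ·
    · · # # ·
    · · · # ·
    · · · · ·
    · · · · ·
    · · · · ·
    · · · · ·
    · · · · ·
T1:
  2·area = 28  (B↔C swapped to make it positive)
  edge (4, 10)→(2, 12): d=(-2,2) right/bottom  bias=-1
  edge (2, 12)→(0, 0): d=(-2,-12) top-left  bias=+0
  edge (0, 0)→(4, 10): d=(4,10) right/bottom  bias=-1
    (0,1)@(1, 3): e=[20,6,2] → #
    (1,1)@(3, 3): e=[16,30,-18] → ·
    (0,2)@(1, 5): e=[16,2,10] → #
    (1,2)@(3, 5): e=[12,26,-10] → ·
    (4,2)@(9, 5): e=[0,98,-70] → ·  [on edge]
    (0,3)@(1, 7): e=[12,-2,18] → ·
    (3,3)@(7, 7): e=[0,70,-42] → ·  [on edge]
    (1,4)@(3, 9): e=[4,18,6] → #
    (2,4)@(5, 9): e=[0,42,-14] → ·  [on edge]
    (1,5)@(3, 11): e=[0,14,14] → ·  [on edge]
    (0,6)@(1, 13): e=[0,-14,42] → ·  [on edge]
  covered (3 px):
    · · · · ·
    # · · · ·
    # · · · ·
    · · · · ·
    · # · · ·
    · · · · ·
    · · · · ·
    · · · · ·
    · · · · ·
    · · · · ·
    · · · · ·
T2:
  2·area = 134  (B↔C swapped to make it positive)
  edge (8, 20)→(0, 18): d=(-8,-2) top-left  bias=+0
  edge (0, 18)→(3, 2): d=(3,-16) top-left  bias=+0
  edge (3, 2)→(8, 20): d=(5,18) right/bottom  bias=-1
    (1,1)@(3, 3): e=[126,3,5] → #
    (2,1)@(5, 3): e=[130,35,-31] → ·
    (1,2)@(3, 5): e=[110,9,15] → #
    (2,2)@(5, 5): e=[114,41,-21] → ·
    (1,3)@(3, 7): e=[94,15,25] → #
    (2,3)@(5, 7): e=[98,47,-11] → ·
    (1,4)@(3, 9): e=[78,21,35] → #
    (2,4)@(5, 9): e=[82,53,-1] → ·
    (1,5)@(3, 11): e=[62,27,45] → #
    (2,5)@(5, 11): e=[66,59,9] → #
    (3,5)@(7, 11): e=[70,91,-27] → ·
    (0,6)@(1, 13): e=[42,1,91] → #
  covered (18 px):
    · · · · ·
    · # · · ·
    · # · · ·
    · # · · ·
    · # · · ·
    · # # · ·
    # # # · ·
    # # # · ·
    # # # # ·
    · · # # ·
    · · · · ·

Z-buffer (winner per pixel, '.' = empty):
  . . . 0 .
  1 2 0 0 .
  1 2 0 0 .
  . 2 0 0 .
  . 2 0 0 .
  . 2 2 0 .
  2 2 2 . .
  2 2 2 . .
  2 2 2 2 .
  . . 2 2 .
  . . . . .

Result: 2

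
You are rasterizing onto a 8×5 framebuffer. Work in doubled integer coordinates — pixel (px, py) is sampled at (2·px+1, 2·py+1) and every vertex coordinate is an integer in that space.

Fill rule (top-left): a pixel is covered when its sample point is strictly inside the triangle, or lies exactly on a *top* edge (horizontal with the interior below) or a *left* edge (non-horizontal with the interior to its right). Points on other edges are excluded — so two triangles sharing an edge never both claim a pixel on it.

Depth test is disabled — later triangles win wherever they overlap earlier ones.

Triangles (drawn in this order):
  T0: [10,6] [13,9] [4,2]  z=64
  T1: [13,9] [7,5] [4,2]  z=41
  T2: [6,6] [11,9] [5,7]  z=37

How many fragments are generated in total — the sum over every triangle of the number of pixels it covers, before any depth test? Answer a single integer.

T0:
  2·area = 6
  edge (10, 6)→(13, 9): d=(3,3) right/bottom  bias=-1
  edge (13, 9)→(4, 2): d=(-9,-7) top-left  bias=+0
  edge (4, 2)→(10, 6): d=(6,4) right/bottom  bias=-1
    (2,0)@(5, 1): e=[0,16,-10] → ·  [on edge]
    (3,1)@(7, 3): e=[0,12,-6] → ·  [on edge]
    (4,2)@(9, 5): e=[0,8,-2] → ·  [on edge]
    (5,3)@(11, 7): e=[0,4,2] → ·  [on edge]
    (6,4)@(13, 9): e=[0,0,6] → ·  [on edge]
  covered (0 px):
    · · · · · · · ·
    · · · · · · · ·
    · · · · · · · ·
    · · · · · · · ·
    · · · · · · · ·
T1:
  2·area = 6
  edge (13, 9)→(7, 5): d=(-6,-4) top-left  bias=+0
  edge (7, 5)→(4, 2): d=(-3,-3) top-left  bias=+0
  edge (4, 2)→(13, 9): d=(9,7) right/bottom  bias=-1
    (0,0)@(1, 1): e=[0,-6,12] → ·  [on edge]
    (1,0)@(3, 1): e=[8,0,-2] → ·  [on edge]
    (2,1)@(5, 3): e=[4,0,2] → #  [on edge]
    (3,1)@(7, 3): e=[12,6,-12] → ·
    (2,2)@(5, 5): e=[-8,-6,20] → ·
    (3,2)@(7, 5): e=[0,0,6] → #  [on edge]
    (4,2)@(9, 5): e=[8,6,-8] → ·
    (3,3)@(7, 7): e=[-12,-6,24] → ·
    (4,3)@(9, 7): e=[-4,0,10] → ·  [on edge]
    (5,4)@(11, 9): e=[-8,0,14] → ·  [on edge]
    (6,4)@(13, 9): e=[0,6,0] → ·  [on edge]
  covered (2 px):
    · · · · · · · ·
    · · # · · · · ·
    · · · # · · · ·
    · · · · · · · ·
    · · · · · · · ·
T2:
  2·area = 8
  edge (6, 6)→(11, 9): d=(5,3) right/bottom  bias=-1
  edge (11, 9)→(5, 7): d=(-6,-2) top-left  bias=+0
  edge (5, 7)→(6, 6): d=(1,-1) top-left  bias=+0
    (5,0)@(11, 1): e=[-40,48,0] → ·  [on edge]
    (0,1)@(1, 3): e=[0,16,-8] → ·  [on edge]
    (4,1)@(9, 3): e=[-24,32,0] → ·  [on edge]
    (3,2)@(7, 5): e=[-8,16,0] → ·  [on edge]
    (2,3)@(5, 7): e=[8,0,0] → #  [on edge]
    (3,3)@(7, 7): e=[2,4,2] → #
    (4,3)@(9, 7): e=[-4,8,4] → ·
    (1,4)@(3, 9): e=[24,-16,0] → ·  [on edge]
    (2,4)@(5, 9): e=[18,-12,2] → ·
    (3,4)@(7, 9): e=[12,-8,4] → ·
    (5,4)@(11, 9): e=[0,0,8] → ·  [on edge]
  covered (2 px):
    · · · · · · · ·
    · · · · · · · ·
    · · · · · · · ·
    · · # # · · · ·
    · · · · · · · ·

Result: 4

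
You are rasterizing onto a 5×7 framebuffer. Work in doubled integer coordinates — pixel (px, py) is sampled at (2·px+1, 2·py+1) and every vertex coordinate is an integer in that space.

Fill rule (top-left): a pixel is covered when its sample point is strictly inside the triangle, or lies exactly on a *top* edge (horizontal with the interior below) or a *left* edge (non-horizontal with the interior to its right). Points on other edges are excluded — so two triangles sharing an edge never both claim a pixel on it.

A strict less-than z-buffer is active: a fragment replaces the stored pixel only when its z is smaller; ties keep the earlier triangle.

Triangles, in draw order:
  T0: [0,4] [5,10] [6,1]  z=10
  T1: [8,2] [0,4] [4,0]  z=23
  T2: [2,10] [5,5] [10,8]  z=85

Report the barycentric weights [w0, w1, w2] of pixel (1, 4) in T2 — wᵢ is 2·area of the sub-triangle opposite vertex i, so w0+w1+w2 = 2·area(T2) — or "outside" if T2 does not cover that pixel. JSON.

T0:
  2·area = 51  (B↔C swapped to make it positive)
  edge (0, 4)→(6, 1): d=(6,-3) top-left  bias=+0
  edge (6, 1)→(5, 10): d=(-1,9) right/bottom  bias=-1
  edge (5, 10)→(0, 4): d=(-5,-6) top-left  bias=+0
    (1,1)@(3, 3): e=[3,25,23] → #
    (2,1)@(5, 3): e=[9,7,35] → #
    (3,1)@(7, 3): e=[15,-11,47] → ·
    (0,2)@(1, 5): e=[9,41,1] → #
    (3,2)@(7, 5): e=[27,-13,37] → ·
    (0,3)@(1, 7): e=[21,39,-9] → ·
    (1,3)@(3, 7): e=[27,21,3] → #
    (3,3)@(7, 7): e=[39,-15,27] → ·
    (1,4)@(3, 9): e=[39,19,-7] → ·
    (2,4)@(5, 9): e=[45,1,5] → #
    (3,4)@(7, 9): e=[51,-17,17] → ·
    (2,5)@(5, 11): e=[57,-1,-5] → ·
  covered (8 px):
    · · · · ·
    · # # · ·
    # # # · ·
    · # # · ·
    · · # · ·
    · · · · ·
    · · · · ·
T1:
  2·area = 24
  edge (8, 2)→(0, 4): d=(-8,2) right/bottom  bias=-1
  edge (0, 4)→(4, 0): d=(4,-4) top-left  bias=+0
  edge (4, 0)→(8, 2): d=(4,2) right/bottom  bias=-1
    (1,0)@(3, 1): e=[18,0,6] → #  [on edge]
    (2,0)@(5, 1): e=[14,8,2] → #
    (3,0)@(7, 1): e=[10,16,-2] → ·
    (0,1)@(1, 3): e=[6,0,18] → #  [on edge]
    (2,1)@(5, 3): e=[-2,16,10] → ·
    (0,2)@(1, 5): e=[-10,8,26] → ·
    (1,2)@(3, 5): e=[-14,16,22] → ·
  covered (4 px):
    · # # · ·
    # # · · ·
    · · · · ·
    · · · · ·
    · · · · ·
    · · · · ·
    · · · · ·
T2:
  2·area = 34
  edge (2, 10)→(5, 5): d=(3,-5) top-left  bias=+0
  edge (5, 5)→(10, 8): d=(5,3) right/bottom  bias=-1
  edge (10, 8)→(2, 10): d=(-8,2) right/bottom  bias=-1
    (2,2)@(5, 5): e=[0,0,34] → ·  [on edge]
    (2,3)@(5, 7): e=[6,10,18] → #
    (3,3)@(7, 7): e=[16,4,14] → #
    (4,3)@(9, 7): e=[26,-2,10] → ·
    (1,4)@(3, 9): e=[2,26,6] → #
    (3,4)@(7, 9): e=[22,14,-2] → ·
    (1,5)@(3, 11): e=[8,36,-10] → ·
    (2,5)@(5, 11): e=[18,30,-14] → ·
  covered (4 px):
    · · · · ·
    · · · · ·
    · · · · ·
    · · # # ·
    · # # · ·
    · · · · ·
    · · · · ·

Final: [26,6,2]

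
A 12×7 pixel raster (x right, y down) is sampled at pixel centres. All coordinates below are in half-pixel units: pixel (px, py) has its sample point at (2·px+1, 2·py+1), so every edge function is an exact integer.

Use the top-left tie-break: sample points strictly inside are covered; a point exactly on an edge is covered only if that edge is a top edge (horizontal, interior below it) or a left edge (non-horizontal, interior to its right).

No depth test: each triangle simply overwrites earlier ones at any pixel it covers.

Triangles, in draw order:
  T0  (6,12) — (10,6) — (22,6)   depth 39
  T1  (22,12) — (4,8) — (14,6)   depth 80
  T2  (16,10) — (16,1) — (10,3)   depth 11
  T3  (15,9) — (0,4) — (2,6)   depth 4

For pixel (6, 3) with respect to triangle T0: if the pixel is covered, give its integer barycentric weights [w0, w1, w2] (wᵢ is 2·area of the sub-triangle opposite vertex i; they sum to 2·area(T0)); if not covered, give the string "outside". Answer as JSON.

T0:
  2·area = 72
  edge (6, 12)→(10, 6): d=(4,-6) top-left  bias=+0
  edge (10, 6)→(22, 6): d=(12,0) top-left  bias=+0
  edge (22, 6)→(6, 12): d=(-16,6) right/bottom  bias=-1
    (5,3)@(11, 7): e=[10,12,50] → █
    (6,3)@(13, 7): e=[22,12,38] → █
    (7,3)@(15, 7): e=[34,12,26] → █
    (8,3)@(17, 7): e=[46,12,14] → █
    (9,3)@(19, 7): e=[58,12,2] → █
    (10,3)@(21, 7): e=[70,12,-10] → ·
    (4,4)@(9, 9): e=[6,36,30] → █
    (7,4)@(15, 9): e=[42,36,-6] → ·
    (8,4)@(17, 9): e=[54,36,-18] → ·
    (9,4)@(19, 9): e=[66,36,-30] → ·
    (3,5)@(7, 11): e=[2,60,10] → █
    (4,5)@(9, 11): e=[14,60,-2] → ·
  covered (9 px):
    · · · · · · · · · · · ·
    · · · · · · · · · · · ·
    · · · · · · · · · · · ·
    · · · · · █ █ █ █ █ · ·
    · · · · █ █ █ · · · · ·
    · · · █ · · · · · · · ·
    · · · · · · · · · · · ·
T1:
  2·area = 76
  edge (22, 12)→(4, 8): d=(-18,-4) top-left  bias=+0
  edge (4, 8)→(14, 6): d=(10,-2) top-left  bias=+0
  edge (14, 6)→(22, 12): d=(8,6) right/bottom  bias=-1
    (9,2)@(19, 5): e=[114,0,-38] → ·  [on edge]
    (4,3)@(9, 7): e=[38,0,38] → █  [on edge]
    (5,3)@(11, 7): e=[46,4,26] → █
    (6,3)@(13, 7): e=[54,8,14] → █
    (7,3)@(15, 7): e=[62,12,2] → █
    (8,3)@(17, 7): e=[70,16,-10] → ·
    (4,4)@(9, 9): e=[2,20,54] → █
    (8,4)@(17, 9): e=[34,36,6] → █
    (9,4)@(19, 9): e=[42,40,-6] → ·
    (4,5)@(9, 11): e=[-34,40,70] → ·
    (5,5)@(11, 11): e=[-26,44,58] → ·
    (6,5)@(13, 11): e=[-18,48,46] → ·
  covered (10 px):
    · · · · · · · · · · · ·
    · · · · · · · · · · · ·
    · · · · · · · · · · · ·
    · · · · █ █ █ █ · · · ·
    · · · · █ █ █ █ █ · · ·
    · · · · · · · · · █ · ·
    · · · · · · · · · · · ·
T2:
  2·area = 54  (B↔C swapped to make it positive)
  edge (16, 10)→(10, 3): d=(-6,-7) top-left  bias=+0
  edge (10, 3)→(16, 1): d=(6,-2) top-left  bias=+0
  edge (16, 1)→(16, 10): d=(0,9) right/bottom  bias=-1
    (5,1)@(11, 3): e=[7,2,45] → █
    (6,1)@(13, 3): e=[21,6,27] → █
    (7,1)@(15, 3): e=[35,10,9] → █
    (8,1)@(17, 3): e=[49,14,-9] → ·
    (5,2)@(11, 5): e=[-5,14,45] → ·
    (6,2)@(13, 5): e=[9,18,27] → █
    (8,2)@(17, 5): e=[37,26,-9] → ·
    (6,3)@(13, 7): e=[-3,30,27] → ·
    (7,3)@(15, 7): e=[11,34,9] → █
    (8,3)@(17, 7): e=[25,38,-9] → ·
    (7,4)@(15, 9): e=[-1,46,9] → ·
  covered (6 px):
    · · · · · · · · · · · ·
    · · · · · █ █ █ · · · ·
    · · · · · · █ █ · · · ·
    · · · · · · · █ · · · ·
    · · · · · · · · · · · ·
    · · · · · · · · · · · ·
    · · · · · · · · · · · ·
T3:
  2·area = 20  (B↔C swapped to make it positive)
  edge (15, 9)→(2, 6): d=(-13,-3) top-left  bias=+0
  edge (2, 6)→(0, 4): d=(-2,-2) top-left  bias=+0
  edge (0, 4)→(15, 9): d=(15,5) right/bottom  bias=-1
    (0,2)@(1, 5): e=[10,0,10] → █  [on edge]
    (1,2)@(3, 5): e=[16,4,0] → ·  [on edge]
    (0,3)@(1, 7): e=[-16,-4,40] → ·
    (1,3)@(3, 7): e=[-10,0,30] → ·  [on edge]
    (3,3)@(7, 7): e=[2,8,10] → █
    (4,3)@(9, 7): e=[8,12,0] → ·  [on edge]
    (2,4)@(5, 9): e=[-30,0,50] → ·  [on edge]
    (3,4)@(7, 9): e=[-24,4,40] → ·
    (7,4)@(15, 9): e=[0,20,0] → ·  [on edge]
    (3,5)@(7, 11): e=[-50,0,70] → ·  [on edge]
    (10,5)@(21, 11): e=[-8,28,0] → ·  [on edge]
    (4,6)@(9, 13): e=[-70,0,90] → ·  [on edge]
  covered (2 px):
    · · · · · · · · · · · ·
    · · · · · · · · · · · ·
    █ · · · · · · · · · · ·
    · · · █ · · · · · · · ·
    · · · · · · · · · · · ·
    · · · · · · · · · · · ·
    · · · · · · · · · · · ·

Answer: [12,38,22]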